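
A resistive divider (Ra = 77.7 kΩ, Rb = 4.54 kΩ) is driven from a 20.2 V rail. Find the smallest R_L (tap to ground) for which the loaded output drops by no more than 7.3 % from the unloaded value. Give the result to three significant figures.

Output resistance R_th = Ra‖Rb = (77.7 × 4.54)/82.24 = 4.289 kΩ.
The fractional drop is R_th/(R_th + R_L); requiring this ≤ 0.0730 gives R_L ≥ R_th(1/0.0730 − 1) = 4.289 × 12.70 = 54.5 kΩ.

R_L(min) ≈ 54.5 kΩ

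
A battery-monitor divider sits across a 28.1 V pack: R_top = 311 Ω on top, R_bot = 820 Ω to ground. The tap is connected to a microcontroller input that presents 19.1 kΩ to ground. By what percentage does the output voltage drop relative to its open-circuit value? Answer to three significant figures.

The divider's output (Thévenin) resistance is R_top‖R_bot = 225.5 Ω.
Fractional drop under load = R_th/(R_th + R_L) = 225.5 / (225.5 + 19100) = 0.01167.
So the output falls by 1.17 %.

1.17 %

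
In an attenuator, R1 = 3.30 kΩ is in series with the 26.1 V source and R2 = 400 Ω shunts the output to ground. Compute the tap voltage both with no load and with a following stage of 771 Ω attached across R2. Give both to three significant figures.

Unloaded: 2.82 V; loaded: 1.93 V

Open-circuit: V = 26.1 × 400/(3300 + 400) = 2.82 V.
With the load, R2 becomes R2‖R_L = 263.4 Ω, so V = 26.1 × 263.4/3563 = 1.93 V.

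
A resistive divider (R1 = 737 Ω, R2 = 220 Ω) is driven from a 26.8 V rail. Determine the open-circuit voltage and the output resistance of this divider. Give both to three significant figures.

V_th is the open-circuit tap voltage: 26.8 × 220/(737 + 220) = 6.16 V.
With the supply zeroed, R1 and R2 appear in parallel from the tap: R_th = R1‖R2 = (737 × 220)/957.0 = 169 Ω.

V_th = 6.16 V, R_th = 169 Ω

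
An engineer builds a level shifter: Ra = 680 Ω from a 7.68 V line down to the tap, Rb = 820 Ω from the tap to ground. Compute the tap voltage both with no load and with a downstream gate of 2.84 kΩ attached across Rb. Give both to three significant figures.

Open-circuit: V = 7.68 × 820/(680 + 820) = 4.20 V.
With the load, Rb becomes Rb‖R_L = 636.3 Ω, so V = 7.68 × 636.3/1316 = 3.71 V.

Unloaded: 4.20 V; loaded: 3.71 V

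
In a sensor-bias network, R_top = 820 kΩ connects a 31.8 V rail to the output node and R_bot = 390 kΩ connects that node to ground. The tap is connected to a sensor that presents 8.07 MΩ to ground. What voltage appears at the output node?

The load sits in parallel with R_bot: R_bot‖R_L = (390 × 8070) / (390 + 8070) = 372.0 kΩ.
V_out = 31.8 × 372.0 / (820 + 372.0) = 31.8 × 372.0/1192 = 9.92 V.

V_out ≈ 9.92 V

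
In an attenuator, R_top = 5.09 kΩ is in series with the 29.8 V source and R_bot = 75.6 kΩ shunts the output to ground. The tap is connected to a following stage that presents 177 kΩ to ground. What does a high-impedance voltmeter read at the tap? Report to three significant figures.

V_out ≈ 27.2 V

The load sits in parallel with R_bot: R_bot‖R_L = (75.6 × 177) / (75.6 + 177) = 52.97 kΩ.
V_out = 29.8 × 52.97 / (5.09 + 52.97) = 29.8 × 52.97/58.06 = 27.2 V.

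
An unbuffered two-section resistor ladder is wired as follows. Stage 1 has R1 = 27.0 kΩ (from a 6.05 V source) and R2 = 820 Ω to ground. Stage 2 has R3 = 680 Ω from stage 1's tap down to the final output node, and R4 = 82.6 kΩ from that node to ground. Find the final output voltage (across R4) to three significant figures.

Stage 2 presents R3+R4 = 83280 Ω as a load on stage 1's tap.
Stage 1's lower leg becomes R2‖(R3+R4) = 812.0 Ω, so V_mid = 6.05 × 812.0/27810 = 0.1766 V.
Stage 2 is itself unloaded: V_out = V_mid × R4/(R3+R4) = 0.1766 × 82600/83280 = 0.175 V.

V_out ≈ 0.175 V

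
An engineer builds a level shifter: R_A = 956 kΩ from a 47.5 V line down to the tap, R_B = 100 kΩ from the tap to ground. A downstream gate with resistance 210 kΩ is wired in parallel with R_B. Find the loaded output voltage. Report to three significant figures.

The load sits in parallel with R_B: R_B‖R_L = (100 × 210) / (100 + 210) = 67.74 kΩ.
V_out = 47.5 × 67.74 / (956 + 67.74) = 47.5 × 67.74/1024 = 3.14 V.
(Unloaded it would have been 4.50 V.)

V_out ≈ 3.14 V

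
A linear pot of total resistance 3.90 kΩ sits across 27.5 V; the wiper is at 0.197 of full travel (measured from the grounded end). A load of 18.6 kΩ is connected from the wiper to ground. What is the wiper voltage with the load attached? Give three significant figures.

The wiper splits the pot into (1−α)R = 3132 Ω above and αR = 768.3 Ω below.
Lower section ‖ load = 737.8 Ω.
V_wiper = 27.5 × 737.8/(3132 + 737.8) = 5.24 V.

V ≈ 5.24 V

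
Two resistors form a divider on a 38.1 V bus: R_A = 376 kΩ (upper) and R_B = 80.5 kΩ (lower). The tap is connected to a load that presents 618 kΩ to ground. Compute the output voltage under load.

V_out ≈ 6.07 V

The load sits in parallel with R_B: R_B‖R_L = (80.5 × 618) / (80.5 + 618) = 71.22 kΩ.
V_out = 38.1 × 71.22 / (376 + 71.22) = 38.1 × 71.22/447.2 = 6.07 V.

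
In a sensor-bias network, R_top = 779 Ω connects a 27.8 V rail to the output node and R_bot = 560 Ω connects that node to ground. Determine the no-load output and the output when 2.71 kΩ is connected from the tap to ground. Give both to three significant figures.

Unloaded: 11.6 V; loaded: 10.4 V

Open-circuit: V = 27.8 × 560/(779 + 560) = 11.6 V.
With the load, R_bot becomes R_bot‖R_L = 464.1 Ω, so V = 27.8 × 464.1/1243 = 10.4 V.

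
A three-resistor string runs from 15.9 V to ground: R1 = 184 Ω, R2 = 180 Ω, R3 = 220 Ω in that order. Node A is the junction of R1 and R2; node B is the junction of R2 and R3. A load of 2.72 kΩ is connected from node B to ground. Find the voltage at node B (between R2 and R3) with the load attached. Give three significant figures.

V ≈ 5.70 V

At node B, R3 is in parallel with the load: R3‖R_L = 203.5 Ω.
Below node A the resistance is R2 + (R3‖R_L) = 383.5 Ω, so V_A = 15.9 × 383.5/567.5 = 10.75 V.
Then V_B = V_A × (R3‖R_L)/(R2 + R3‖R_L) = 10.75 × 203.5/383.5 = 5.70 V.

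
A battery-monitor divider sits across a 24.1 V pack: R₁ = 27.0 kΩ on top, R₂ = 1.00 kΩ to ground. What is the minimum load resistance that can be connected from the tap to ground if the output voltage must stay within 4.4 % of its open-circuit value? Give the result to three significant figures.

Output resistance R_th = R₁‖R₂ = (27000 × 1000)/28000 = 964.3 Ω.
The fractional drop is R_th/(R_th + R_L); requiring this ≤ 0.0440 gives R_L ≥ R_th(1/0.0440 − 1) = 964.3 × 21.73 = 21.0 kΩ.

R_L(min) ≈ 21.0 kΩ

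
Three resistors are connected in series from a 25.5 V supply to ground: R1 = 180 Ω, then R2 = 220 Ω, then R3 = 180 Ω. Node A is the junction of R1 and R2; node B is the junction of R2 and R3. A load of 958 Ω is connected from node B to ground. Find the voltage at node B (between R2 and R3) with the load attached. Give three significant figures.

V ≈ 7.01 V

At node B, R3 is in parallel with the load: R3‖R_L = 151.5 Ω.
Below node A the resistance is R2 + (R3‖R_L) = 371.5 Ω, so V_A = 25.5 × 371.5/551.5 = 17.18 V.
Then V_B = V_A × (R3‖R_L)/(R2 + R3‖R_L) = 17.18 × 151.5/371.5 = 7.01 V.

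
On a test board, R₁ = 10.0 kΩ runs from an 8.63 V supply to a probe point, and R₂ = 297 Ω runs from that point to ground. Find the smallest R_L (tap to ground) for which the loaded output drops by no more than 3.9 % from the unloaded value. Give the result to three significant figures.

R_L(min) ≈ 7.11 kΩ

Output resistance R_th = R₁‖R₂ = (10000 × 297)/10300 = 288.4 Ω.
The fractional drop is R_th/(R_th + R_L); requiring this ≤ 0.0390 gives R_L ≥ R_th(1/0.0390 − 1) = 288.4 × 24.64 = 7.11 kΩ.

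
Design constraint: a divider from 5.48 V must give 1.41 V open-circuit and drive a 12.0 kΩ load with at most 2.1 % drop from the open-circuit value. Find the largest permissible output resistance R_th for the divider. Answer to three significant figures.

R_th ≤ 257 Ω

Loading drop = R_th/(R_th + R_L) ≤ 0.0210, so R_th ≤ R_L · ε/(1−ε) = 12.0 kΩ × 0.0210/0.9790 = 257 Ω.
(Any R1, R2 with R2/(R1+R2) = 0.257 and R1‖R2 ≤ 257 Ω will meet the spec.)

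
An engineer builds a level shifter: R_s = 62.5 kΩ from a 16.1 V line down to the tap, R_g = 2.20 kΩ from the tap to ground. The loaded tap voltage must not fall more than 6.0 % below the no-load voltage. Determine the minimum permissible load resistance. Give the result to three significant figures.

R_L(min) ≈ 33.3 kΩ

Output resistance R_th = R_s‖R_g = (62.5 × 2.20)/64.70 = 2.125 kΩ.
The fractional drop is R_th/(R_th + R_L); requiring this ≤ 0.0600 gives R_L ≥ R_th(1/0.0600 − 1) = 2.125 × 15.67 = 33.3 kΩ.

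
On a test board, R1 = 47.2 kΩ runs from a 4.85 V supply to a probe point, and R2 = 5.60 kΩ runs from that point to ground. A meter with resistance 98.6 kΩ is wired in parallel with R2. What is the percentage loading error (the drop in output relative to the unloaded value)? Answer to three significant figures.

4.83 %

The divider's output (Thévenin) resistance is R1‖R2 = 5.006 kΩ.
Fractional drop under load = R_th/(R_th + R_L) = 5.006 / (5.006 + 98.6) = 0.04832.
So the output falls by 4.83 %.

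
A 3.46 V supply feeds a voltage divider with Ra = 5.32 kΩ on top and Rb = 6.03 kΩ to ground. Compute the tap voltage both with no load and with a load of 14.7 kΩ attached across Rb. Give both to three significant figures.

Unloaded: 1.84 V; loaded: 1.54 V

Open-circuit: V = 3.46 × 6.03/(5.32 + 6.03) = 1.84 V.
With the load, Rb becomes Rb‖R_L = 4.276 kΩ, so V = 3.46 × 4.276/9.596 = 1.54 V.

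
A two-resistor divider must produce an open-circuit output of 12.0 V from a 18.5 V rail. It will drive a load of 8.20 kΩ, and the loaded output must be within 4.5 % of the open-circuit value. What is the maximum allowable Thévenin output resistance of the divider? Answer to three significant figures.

R_th ≤ 386 Ω

Loading drop = R_th/(R_th + R_L) ≤ 0.0450, so R_th ≤ R_L · ε/(1−ε) = 8.20 kΩ × 0.0450/0.9550 = 386 Ω.
(Any R1, R2 with R2/(R1+R2) = 0.649 and R1‖R2 ≤ 386 Ω will meet the spec.)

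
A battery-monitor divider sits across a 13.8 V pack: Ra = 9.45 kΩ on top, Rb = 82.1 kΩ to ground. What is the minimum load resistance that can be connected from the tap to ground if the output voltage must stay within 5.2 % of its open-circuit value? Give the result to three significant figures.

R_L(min) ≈ 154 kΩ

Output resistance R_th = Ra‖Rb = (9.45 × 82.1)/91.55 = 8.475 kΩ.
The fractional drop is R_th/(R_th + R_L); requiring this ≤ 0.0520 gives R_L ≥ R_th(1/0.0520 − 1) = 8.475 × 18.23 = 154 kΩ.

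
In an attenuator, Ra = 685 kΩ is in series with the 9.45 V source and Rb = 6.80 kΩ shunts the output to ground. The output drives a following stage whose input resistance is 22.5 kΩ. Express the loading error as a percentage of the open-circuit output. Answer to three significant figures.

Unloaded V = 9.45 × 6.80/691.8 = 0.09289 V.
Loaded: Rb‖R_L = 5.222 kΩ, giving V = 9.45 × 5.222/690.2 = 0.07149 V.
Drop = (0.09289 − 0.07149) / 0.09289 = 23.0 %.

23.0 %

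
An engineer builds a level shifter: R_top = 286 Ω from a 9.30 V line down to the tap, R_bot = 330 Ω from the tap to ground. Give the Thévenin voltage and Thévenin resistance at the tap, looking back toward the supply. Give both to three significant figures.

V_th is the open-circuit tap voltage: 9.30 × 330/(286 + 330) = 4.98 V.
With the supply zeroed, R_top and R_bot appear in parallel from the tap: R_th = R_top‖R_bot = (286 × 330)/616.0 = 153 Ω.

V_th = 4.98 V, R_th = 153 Ω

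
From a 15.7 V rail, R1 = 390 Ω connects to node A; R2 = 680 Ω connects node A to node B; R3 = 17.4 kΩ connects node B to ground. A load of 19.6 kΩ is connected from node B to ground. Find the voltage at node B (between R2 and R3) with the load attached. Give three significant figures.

V ≈ 14.1 V

At node B, R3 is in parallel with the load: R3‖R_L = 9217 Ω.
Below node A the resistance is R2 + (R3‖R_L) = 9897 Ω, so V_A = 15.7 × 9897/10290 = 15.10 V.
Then V_B = V_A × (R3‖R_L)/(R2 + R3‖R_L) = 15.10 × 9217/9897 = 14.1 V.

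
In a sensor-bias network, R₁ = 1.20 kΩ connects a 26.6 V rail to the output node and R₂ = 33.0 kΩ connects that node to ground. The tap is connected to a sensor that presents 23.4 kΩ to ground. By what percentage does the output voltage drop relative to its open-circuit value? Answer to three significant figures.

The divider's output (Thévenin) resistance is R₁‖R₂ = 1.158 kΩ.
Fractional drop under load = R_th/(R_th + R_L) = 1.158 / (1.158 + 23.4) = 0.04715.
So the output falls by 4.71 %.

4.71 %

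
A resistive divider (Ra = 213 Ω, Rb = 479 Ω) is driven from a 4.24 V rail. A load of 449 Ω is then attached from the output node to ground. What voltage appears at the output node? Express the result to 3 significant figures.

V_out ≈ 2.21 V

The load sits in parallel with Rb: Rb‖R_L = (479 × 449) / (479 + 449) = 231.8 Ω.
V_out = 4.24 × 231.8 / (213 + 231.8) = 4.24 × 231.8/444.8 = 2.21 V.
(Unloaded it would have been 2.93 V.)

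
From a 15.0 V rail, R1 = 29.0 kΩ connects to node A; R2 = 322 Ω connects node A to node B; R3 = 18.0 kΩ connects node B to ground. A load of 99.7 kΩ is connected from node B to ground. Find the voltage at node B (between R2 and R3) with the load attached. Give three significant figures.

V ≈ 5.13 V

At node B, R3 is in parallel with the load: R3‖R_L = 15250 Ω.
Below node A the resistance is R2 + (R3‖R_L) = 15570 Ω, so V_A = 15.0 × 15570/44570 = 5.240 V.
Then V_B = V_A × (R3‖R_L)/(R2 + R3‖R_L) = 5.240 × 15250/15570 = 5.13 V.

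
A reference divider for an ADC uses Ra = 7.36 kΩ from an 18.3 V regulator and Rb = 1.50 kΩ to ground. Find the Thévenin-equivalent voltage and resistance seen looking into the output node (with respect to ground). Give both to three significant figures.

V_th is the open-circuit tap voltage: 18.3 × 1.50/(7.36 + 1.50) = 3.10 V.
With the supply zeroed, Ra and Rb appear in parallel from the tap: R_th = Ra‖Rb = (7.36 × 1.50)/8.860 = 1.25 kΩ.

V_th = 3.10 V, R_th = 1.25 kΩ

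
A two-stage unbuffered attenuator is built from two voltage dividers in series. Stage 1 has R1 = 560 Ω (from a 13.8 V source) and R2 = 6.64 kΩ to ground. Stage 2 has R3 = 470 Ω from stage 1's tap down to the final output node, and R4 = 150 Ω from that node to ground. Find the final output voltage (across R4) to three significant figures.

V_out ≈ 1.68 V

Stage 2 presents R3+R4 = 620.0 Ω as a load on stage 1's tap.
Stage 1's lower leg becomes R2‖(R3+R4) = 567.1 Ω, so V_mid = 13.8 × 567.1/1127 = 6.943 V.
Stage 2 is itself unloaded: V_out = V_mid × R4/(R3+R4) = 6.943 × 150/620.0 = 1.68 V.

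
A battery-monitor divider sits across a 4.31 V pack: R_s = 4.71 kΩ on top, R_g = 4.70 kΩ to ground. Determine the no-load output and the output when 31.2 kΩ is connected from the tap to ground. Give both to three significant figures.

Unloaded: 2.15 V; loaded: 2.00 V

Open-circuit: V = 4.31 × 4.70/(4.71 + 4.70) = 2.15 V.
With the load, R_g becomes R_g‖R_L = 4.085 kΩ, so V = 4.31 × 4.085/8.795 = 2.00 V.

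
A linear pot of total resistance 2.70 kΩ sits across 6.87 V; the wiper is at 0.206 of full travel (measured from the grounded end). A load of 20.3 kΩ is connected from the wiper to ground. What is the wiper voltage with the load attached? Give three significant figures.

V ≈ 1.39 V

The wiper splits the pot into (1−α)R = 2144 Ω above and αR = 556.2 Ω below.
Lower section ‖ load = 541.4 Ω.
V_wiper = 6.87 × 541.4/(2144 + 541.4) = 1.39 V.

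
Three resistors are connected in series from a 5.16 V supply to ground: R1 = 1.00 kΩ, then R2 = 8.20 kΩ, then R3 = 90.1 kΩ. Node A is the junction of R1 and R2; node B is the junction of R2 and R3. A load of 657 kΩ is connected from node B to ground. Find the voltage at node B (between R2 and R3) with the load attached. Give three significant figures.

At node B, R3 is in parallel with the load: R3‖R_L = 79.23 kΩ.
Below node A the resistance is R2 + (R3‖R_L) = 87.43 kΩ, so V_A = 5.16 × 87.43/88.43 = 5.102 V.
Then V_B = V_A × (R3‖R_L)/(R2 + R3‖R_L) = 5.102 × 79.23/87.43 = 4.62 V.

V ≈ 4.62 V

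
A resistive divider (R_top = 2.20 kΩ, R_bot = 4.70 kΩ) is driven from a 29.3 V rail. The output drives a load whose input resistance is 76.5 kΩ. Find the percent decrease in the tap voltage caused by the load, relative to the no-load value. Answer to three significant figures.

1.92 %

The divider's output (Thévenin) resistance is R_top‖R_bot = 1.499 kΩ.
Fractional drop under load = R_th/(R_th + R_L) = 1.499 / (1.499 + 76.5) = 0.01921.
So the output falls by 1.92 %.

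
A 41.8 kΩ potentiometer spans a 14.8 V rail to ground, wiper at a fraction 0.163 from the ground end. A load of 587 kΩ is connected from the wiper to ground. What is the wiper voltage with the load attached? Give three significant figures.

The wiper splits the pot into (1−α)R = 34.99 kΩ above and αR = 6.813 kΩ below.
Lower section ‖ load = 6.735 kΩ.
V_wiper = 14.8 × 6.735/(34.99 + 6.735) = 2.39 V.

V ≈ 2.39 V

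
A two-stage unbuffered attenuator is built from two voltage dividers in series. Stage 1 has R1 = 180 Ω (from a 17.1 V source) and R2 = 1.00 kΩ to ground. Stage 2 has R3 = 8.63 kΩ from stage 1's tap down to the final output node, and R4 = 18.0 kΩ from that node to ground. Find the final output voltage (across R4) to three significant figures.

V_out ≈ 9.74 V

Stage 2 presents R3+R4 = 26630 Ω as a load on stage 1's tap.
Stage 1's lower leg becomes R2‖(R3+R4) = 963.8 Ω, so V_mid = 17.1 × 963.8/1144 = 14.41 V.
Stage 2 is itself unloaded: V_out = V_mid × R4/(R3+R4) = 14.41 × 18000/26630 = 9.74 V.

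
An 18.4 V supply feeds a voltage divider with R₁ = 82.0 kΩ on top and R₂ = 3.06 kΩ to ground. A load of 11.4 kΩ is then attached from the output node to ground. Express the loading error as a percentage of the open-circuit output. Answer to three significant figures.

20.6 %

The divider's output (Thévenin) resistance is R₁‖R₂ = 2.950 kΩ.
Fractional drop under load = R_th/(R_th + R_L) = 2.950 / (2.950 + 11.4) = 0.2056.
So the output falls by 20.6 %.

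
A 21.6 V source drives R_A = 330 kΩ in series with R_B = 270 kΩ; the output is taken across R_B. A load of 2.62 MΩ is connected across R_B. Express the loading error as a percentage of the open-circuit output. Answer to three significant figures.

5.36 %

The divider's output (Thévenin) resistance is R_A‖R_B = 148.5 kΩ.
Fractional drop under load = R_th/(R_th + R_L) = 148.5 / (148.5 + 2620) = 0.05364.
So the output falls by 5.36 %.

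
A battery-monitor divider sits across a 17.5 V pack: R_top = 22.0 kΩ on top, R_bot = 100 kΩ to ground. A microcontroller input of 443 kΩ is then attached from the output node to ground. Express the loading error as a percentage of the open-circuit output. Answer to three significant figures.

3.91 %

The divider's output (Thévenin) resistance is R_top‖R_bot = 18.03 kΩ.
Fractional drop under load = R_th/(R_th + R_L) = 18.03 / (18.03 + 443) = 0.03911.
So the output falls by 3.91 %.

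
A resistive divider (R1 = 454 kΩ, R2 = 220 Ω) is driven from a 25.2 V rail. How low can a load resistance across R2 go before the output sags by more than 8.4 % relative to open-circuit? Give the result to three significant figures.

Output resistance R_th = R1‖R2 = (454000 × 220)/454200 = 219.9 Ω.
The fractional drop is R_th/(R_th + R_L); requiring this ≤ 0.0840 gives R_L ≥ R_th(1/0.0840 − 1) = 219.9 × 10.90 = 2.40 kΩ.

R_L(min) ≈ 2.40 kΩ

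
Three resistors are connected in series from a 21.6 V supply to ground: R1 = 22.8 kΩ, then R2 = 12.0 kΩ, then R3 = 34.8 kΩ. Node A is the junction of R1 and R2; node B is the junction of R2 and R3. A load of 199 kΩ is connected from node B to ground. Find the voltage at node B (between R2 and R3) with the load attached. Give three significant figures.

V ≈ 9.93 V

At node B, R3 is in parallel with the load: R3‖R_L = 29.62 kΩ.
Below node A the resistance is R2 + (R3‖R_L) = 41.62 kΩ, so V_A = 21.6 × 41.62/64.42 = 13.96 V.
Then V_B = V_A × (R3‖R_L)/(R2 + R3‖R_L) = 13.96 × 29.62/41.62 = 9.93 V.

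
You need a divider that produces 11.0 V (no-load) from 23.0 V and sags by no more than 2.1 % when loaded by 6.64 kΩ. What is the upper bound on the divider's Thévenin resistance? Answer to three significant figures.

Loading drop = R_th/(R_th + R_L) ≤ 0.0210, so R_th ≤ R_L · ε/(1−ε) = 6.64 kΩ × 0.0210/0.9790 = 142 Ω.

R_th ≤ 142 Ω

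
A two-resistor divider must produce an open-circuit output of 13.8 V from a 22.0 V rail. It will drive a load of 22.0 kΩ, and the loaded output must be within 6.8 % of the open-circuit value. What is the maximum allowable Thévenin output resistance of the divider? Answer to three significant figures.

Loading drop = R_th/(R_th + R_L) ≤ 0.0680, so R_th ≤ R_L · ε/(1−ε) = 22.0 kΩ × 0.0680/0.9320 = 1.61 kΩ.

R_th ≤ 1.61 kΩ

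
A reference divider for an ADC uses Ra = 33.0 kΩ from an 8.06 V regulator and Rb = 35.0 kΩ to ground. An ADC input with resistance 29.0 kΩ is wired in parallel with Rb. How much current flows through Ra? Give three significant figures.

Rb‖R_L = 15.86 kΩ, so the source sees Ra + Rb‖R_L = 48.86 kΩ.
I = 8.06 V / 48.86 kΩ = 0.165 mA.

I ≈ 0.165 mA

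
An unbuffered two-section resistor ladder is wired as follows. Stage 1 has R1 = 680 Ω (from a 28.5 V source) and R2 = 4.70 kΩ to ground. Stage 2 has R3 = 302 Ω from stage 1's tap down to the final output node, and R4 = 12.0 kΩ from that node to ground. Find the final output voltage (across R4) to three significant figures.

Stage 2 presents R3+R4 = 12300 Ω as a load on stage 1's tap.
Stage 1's lower leg becomes R2‖(R3+R4) = 3401 Ω, so V_mid = 28.5 × 3401/4081 = 23.75 V.
Stage 2 is itself unloaded: V_out = V_mid × R4/(R3+R4) = 23.75 × 12000/12300 = 23.2 V.

V_out ≈ 23.2 V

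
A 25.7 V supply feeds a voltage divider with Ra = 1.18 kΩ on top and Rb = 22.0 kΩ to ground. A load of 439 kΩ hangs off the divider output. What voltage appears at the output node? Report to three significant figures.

V_out ≈ 24.3 V

The load sits in parallel with Rb: Rb‖R_L = (22.0 × 439) / (22.0 + 439) = 20.95 kΩ.
V_out = 25.7 × 20.95 / (1.18 + 20.95) = 25.7 × 20.95/22.13 = 24.3 V.
(Unloaded it would have been 24.4 V.)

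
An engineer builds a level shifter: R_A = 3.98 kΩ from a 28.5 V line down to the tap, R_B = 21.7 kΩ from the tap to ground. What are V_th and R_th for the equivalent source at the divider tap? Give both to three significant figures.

V_th = 24.1 V, R_th = 3.36 kΩ

V_th is the open-circuit tap voltage: 28.5 × 21.7/(3.98 + 21.7) = 24.1 V.
With the supply zeroed, R_A and R_B appear in parallel from the tap: R_th = R_A‖R_B = (3.98 × 21.7)/25.68 = 3.36 kΩ.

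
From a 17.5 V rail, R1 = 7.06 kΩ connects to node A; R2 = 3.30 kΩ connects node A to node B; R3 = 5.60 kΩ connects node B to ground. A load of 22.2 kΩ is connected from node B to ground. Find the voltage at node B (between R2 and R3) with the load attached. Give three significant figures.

At node B, R3 is in parallel with the load: R3‖R_L = 4.472 kΩ.
Below node A the resistance is R2 + (R3‖R_L) = 7.772 kΩ, so V_A = 17.5 × 7.772/14.83 = 9.170 V.
Then V_B = V_A × (R3‖R_L)/(R2 + R3‖R_L) = 9.170 × 4.472/7.772 = 5.28 V.

V ≈ 5.28 V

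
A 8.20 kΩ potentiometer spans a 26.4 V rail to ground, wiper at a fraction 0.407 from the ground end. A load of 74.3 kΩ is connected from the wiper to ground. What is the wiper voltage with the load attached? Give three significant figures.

V ≈ 10.5 V

The wiper splits the pot into (1−α)R = 4.863 kΩ above and αR = 3.337 kΩ below.
Lower section ‖ load = 3.194 kΩ.
V_wiper = 26.4 × 3.194/(4.863 + 3.194) = 10.5 V.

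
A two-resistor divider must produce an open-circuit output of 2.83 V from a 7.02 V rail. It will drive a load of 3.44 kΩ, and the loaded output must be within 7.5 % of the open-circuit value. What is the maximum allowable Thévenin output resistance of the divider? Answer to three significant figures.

Loading drop = R_th/(R_th + R_L) ≤ 0.0750, so R_th ≤ R_L · ε/(1−ε) = 3.44 kΩ × 0.0750/0.9250 = 279 Ω.
(Any R1, R2 with R2/(R1+R2) = 0.403 and R1‖R2 ≤ 279 Ω will meet the spec.)

R_th ≤ 279 Ω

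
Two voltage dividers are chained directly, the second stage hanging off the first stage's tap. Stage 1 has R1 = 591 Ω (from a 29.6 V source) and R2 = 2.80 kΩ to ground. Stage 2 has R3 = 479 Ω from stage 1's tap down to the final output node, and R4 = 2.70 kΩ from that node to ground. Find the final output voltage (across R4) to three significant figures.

V_out ≈ 18.0 V

Stage 2 presents R3+R4 = 3179 Ω as a load on stage 1's tap.
Stage 1's lower leg becomes R2‖(R3+R4) = 1489 Ω, so V_mid = 29.6 × 1489/2080 = 21.19 V.
Stage 2 is itself unloaded: V_out = V_mid × R4/(R3+R4) = 21.19 × 2700/3179 = 18.0 V.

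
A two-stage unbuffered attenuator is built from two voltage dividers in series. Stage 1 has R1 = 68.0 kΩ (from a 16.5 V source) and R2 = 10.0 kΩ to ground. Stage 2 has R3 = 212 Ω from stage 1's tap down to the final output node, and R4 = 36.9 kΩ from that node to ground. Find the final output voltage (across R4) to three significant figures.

Stage 2 presents R3+R4 = 37110 Ω as a load on stage 1's tap.
Stage 1's lower leg becomes R2‖(R3+R4) = 7877 Ω, so V_mid = 16.5 × 7877/75880 = 1.713 V.
Stage 2 is itself unloaded: V_out = V_mid × R4/(R3+R4) = 1.713 × 36900/37110 = 1.70 V.

V_out ≈ 1.70 V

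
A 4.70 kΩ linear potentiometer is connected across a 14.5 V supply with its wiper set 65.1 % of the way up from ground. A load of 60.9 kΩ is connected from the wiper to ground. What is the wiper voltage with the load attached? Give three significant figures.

V ≈ 9.28 V

The wiper splits the pot into (1−α)R = 1.640 kΩ above and αR = 3.060 kΩ below.
Lower section ‖ load = 2.913 kΩ.
V_wiper = 14.5 × 2.913/(1.640 + 2.913) = 9.28 V.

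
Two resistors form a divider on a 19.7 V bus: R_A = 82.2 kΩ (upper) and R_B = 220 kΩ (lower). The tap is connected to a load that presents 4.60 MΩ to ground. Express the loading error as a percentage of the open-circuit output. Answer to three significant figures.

1.28 %

The divider's output (Thévenin) resistance is R_A‖R_B = 59.84 kΩ.
Fractional drop under load = R_th/(R_th + R_L) = 59.84 / (59.84 + 4600) = 0.01284.
So the output falls by 1.28 %.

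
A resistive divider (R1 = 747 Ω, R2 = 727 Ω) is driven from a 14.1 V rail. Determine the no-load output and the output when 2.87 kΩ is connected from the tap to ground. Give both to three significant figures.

Unloaded: 6.95 V; loaded: 6.16 V

Open-circuit: V = 14.1 × 727/(747 + 727) = 6.95 V.
With the load, R2 becomes R2‖R_L = 580.1 Ω, so V = 14.1 × 580.1/1327 = 6.16 V.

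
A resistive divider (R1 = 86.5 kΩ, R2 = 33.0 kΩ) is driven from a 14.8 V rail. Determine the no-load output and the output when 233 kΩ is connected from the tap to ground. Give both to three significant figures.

Unloaded: 4.09 V; loaded: 3.71 V

Open-circuit: V = 14.8 × 33.0/(86.5 + 33.0) = 4.09 V.
With the load, R2 becomes R2‖R_L = 28.91 kΩ, so V = 14.8 × 28.91/115.4 = 3.71 V.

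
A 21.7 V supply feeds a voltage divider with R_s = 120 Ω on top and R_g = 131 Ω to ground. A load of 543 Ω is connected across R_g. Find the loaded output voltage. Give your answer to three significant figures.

The load sits in parallel with R_g: R_g‖R_L = (131 × 543) / (131 + 543) = 105.5 Ω.
V_out = 21.7 × 105.5 / (120 + 105.5) = 21.7 × 105.5/225.5 = 10.2 V.

V_out ≈ 10.2 V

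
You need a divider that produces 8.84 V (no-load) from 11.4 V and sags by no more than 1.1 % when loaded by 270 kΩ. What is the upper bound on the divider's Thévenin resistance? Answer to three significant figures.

R_th ≤ 3.00 kΩ

Loading drop = R_th/(R_th + R_L) ≤ 0.0110, so R_th ≤ R_L · ε/(1−ε) = 270 kΩ × 0.0110/0.9890 = 3.00 kΩ.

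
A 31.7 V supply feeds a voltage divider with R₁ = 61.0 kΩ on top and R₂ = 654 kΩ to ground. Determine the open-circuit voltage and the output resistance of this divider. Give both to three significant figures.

V_th = 29.0 V, R_th = 55.8 kΩ

V_th is the open-circuit tap voltage: 31.7 × 654/(61.0 + 654) = 29.0 V.
With the supply zeroed, R₁ and R₂ appear in parallel from the tap: R_th = R₁‖R₂ = (61.0 × 654)/715.0 = 55.8 kΩ.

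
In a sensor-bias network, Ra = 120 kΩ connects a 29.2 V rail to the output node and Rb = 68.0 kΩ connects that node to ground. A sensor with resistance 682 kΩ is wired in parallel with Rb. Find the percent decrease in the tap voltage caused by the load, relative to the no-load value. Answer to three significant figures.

The divider's output (Thévenin) resistance is Ra‖Rb = 43.40 kΩ.
Fractional drop under load = R_th/(R_th + R_L) = 43.40 / (43.40 + 682) = 0.05983.
So the output falls by 5.98 %.

5.98 %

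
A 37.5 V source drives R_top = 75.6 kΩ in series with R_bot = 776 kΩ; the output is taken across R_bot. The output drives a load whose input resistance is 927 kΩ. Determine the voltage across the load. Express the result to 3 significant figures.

V_out ≈ 31.8 V

The load sits in parallel with R_bot: R_bot‖R_L = (776 × 927) / (776 + 927) = 422.4 kΩ.
V_out = 37.5 × 422.4 / (75.6 + 422.4) = 37.5 × 422.4/498.0 = 31.8 V.
(Unloaded it would have been 34.2 V.)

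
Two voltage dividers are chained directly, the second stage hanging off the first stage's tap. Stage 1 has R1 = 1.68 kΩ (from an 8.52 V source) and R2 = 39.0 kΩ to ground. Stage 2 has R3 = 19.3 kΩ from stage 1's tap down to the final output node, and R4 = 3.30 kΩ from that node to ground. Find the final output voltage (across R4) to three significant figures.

V_out ≈ 1.11 V

Stage 2 presents R3+R4 = 22.60 kΩ as a load on stage 1's tap.
Stage 1's lower leg becomes R2‖(R3+R4) = 14.31 kΩ, so V_mid = 8.52 × 14.31/15.99 = 7.625 V.
Stage 2 is itself unloaded: V_out = V_mid × R4/(R3+R4) = 7.625 × 3.30/22.60 = 1.11 V.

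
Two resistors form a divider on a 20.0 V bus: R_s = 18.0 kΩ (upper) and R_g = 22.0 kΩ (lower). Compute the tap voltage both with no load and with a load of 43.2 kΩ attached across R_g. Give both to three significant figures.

Unloaded: 11.0 V; loaded: 8.95 V

Open-circuit: V = 20.0 × 22.0/(18.0 + 22.0) = 11.0 V.
With the load, R_g becomes R_g‖R_L = 14.58 kΩ, so V = 20.0 × 14.58/32.58 = 8.95 V.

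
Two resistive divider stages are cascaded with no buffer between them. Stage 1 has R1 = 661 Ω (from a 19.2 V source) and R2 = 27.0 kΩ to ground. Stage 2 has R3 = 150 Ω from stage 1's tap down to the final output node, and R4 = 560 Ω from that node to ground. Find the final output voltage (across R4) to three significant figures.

V_out ≈ 7.74 V

Stage 2 presents R3+R4 = 710.0 Ω as a load on stage 1's tap.
Stage 1's lower leg becomes R2‖(R3+R4) = 691.8 Ω, so V_mid = 19.2 × 691.8/1353 = 9.819 V.
Stage 2 is itself unloaded: V_out = V_mid × R4/(R3+R4) = 9.819 × 560/710.0 = 7.74 V.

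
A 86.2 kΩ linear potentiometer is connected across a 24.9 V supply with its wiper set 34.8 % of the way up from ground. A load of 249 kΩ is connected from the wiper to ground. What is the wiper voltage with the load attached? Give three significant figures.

The wiper splits the pot into (1−α)R = 56.20 kΩ above and αR = 30.00 kΩ below.
Lower section ‖ load = 26.77 kΩ.
V_wiper = 24.9 × 26.77/(56.20 + 26.77) = 8.03 V.

V ≈ 8.03 V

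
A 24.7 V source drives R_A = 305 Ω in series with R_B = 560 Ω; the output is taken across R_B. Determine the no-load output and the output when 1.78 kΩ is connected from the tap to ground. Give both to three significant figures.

Unloaded: 16.0 V; loaded: 14.4 V

Open-circuit: V = 24.7 × 560/(305 + 560) = 16.0 V.
With the load, R_B becomes R_B‖R_L = 426.0 Ω, so V = 24.7 × 426.0/731.0 = 14.4 V.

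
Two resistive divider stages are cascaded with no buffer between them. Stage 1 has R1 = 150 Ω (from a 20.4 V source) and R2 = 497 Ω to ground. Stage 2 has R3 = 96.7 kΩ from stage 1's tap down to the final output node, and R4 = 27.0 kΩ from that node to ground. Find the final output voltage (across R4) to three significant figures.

V_out ≈ 3.42 V

Stage 2 presents R3+R4 = 123700 Ω as a load on stage 1's tap.
Stage 1's lower leg becomes R2‖(R3+R4) = 495.0 Ω, so V_mid = 20.4 × 495.0/645.0 = 15.66 V.
Stage 2 is itself unloaded: V_out = V_mid × R4/(R3+R4) = 15.66 × 27000/123700 = 3.42 V.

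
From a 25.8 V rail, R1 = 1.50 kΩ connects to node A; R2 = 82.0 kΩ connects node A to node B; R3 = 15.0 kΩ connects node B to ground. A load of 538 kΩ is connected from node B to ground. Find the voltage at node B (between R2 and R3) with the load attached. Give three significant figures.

V ≈ 3.84 V

At node B, R3 is in parallel with the load: R3‖R_L = 14.59 kΩ.
Below node A the resistance is R2 + (R3‖R_L) = 96.59 kΩ, so V_A = 25.8 × 96.59/98.09 = 25.41 V.
Then V_B = V_A × (R3‖R_L)/(R2 + R3‖R_L) = 25.41 × 14.59/96.59 = 3.84 V.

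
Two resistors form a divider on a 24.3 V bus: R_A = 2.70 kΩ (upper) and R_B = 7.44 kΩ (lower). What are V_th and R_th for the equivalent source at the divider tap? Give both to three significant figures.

V_th is the open-circuit tap voltage: 24.3 × 7.44/(2.70 + 7.44) = 17.8 V.
With the supply zeroed, R_A and R_B appear in parallel from the tap: R_th = R_A‖R_B = (2.70 × 7.44)/10.14 = 1.98 kΩ.

V_th = 17.8 V, R_th = 1.98 kΩ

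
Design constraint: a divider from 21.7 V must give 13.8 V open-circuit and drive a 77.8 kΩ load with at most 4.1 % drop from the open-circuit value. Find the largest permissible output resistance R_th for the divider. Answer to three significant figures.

R_th ≤ 3.33 kΩ

Loading drop = R_th/(R_th + R_L) ≤ 0.0410, so R_th ≤ R_L · ε/(1−ε) = 77.8 kΩ × 0.0410/0.9590 = 3.33 kΩ.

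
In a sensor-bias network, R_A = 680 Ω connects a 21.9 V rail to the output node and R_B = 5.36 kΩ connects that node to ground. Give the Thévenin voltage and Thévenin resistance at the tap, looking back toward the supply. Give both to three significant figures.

V_th is the open-circuit tap voltage: 21.9 × 5360/(680 + 5360) = 19.4 V.
With the supply zeroed, R_A and R_B appear in parallel from the tap: R_th = R_A‖R_B = (680 × 5360)/6040 = 603 Ω.

V_th = 19.4 V, R_th = 603 Ω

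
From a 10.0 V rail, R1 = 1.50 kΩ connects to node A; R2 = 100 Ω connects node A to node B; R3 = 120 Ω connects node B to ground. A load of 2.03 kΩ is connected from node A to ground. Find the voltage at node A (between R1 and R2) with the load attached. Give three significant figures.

V ≈ 1.17 V

Below node A the series string R2+R3 = 220.0 Ω sits in parallel with the 2030 Ω load: 198.5 Ω.
V_A = 10.0 × 198.5/(1500 + 198.5) = 1.17 V.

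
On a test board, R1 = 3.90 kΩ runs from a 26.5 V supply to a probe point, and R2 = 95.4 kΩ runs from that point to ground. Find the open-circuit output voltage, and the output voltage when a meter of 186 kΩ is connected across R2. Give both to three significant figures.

Unloaded: 25.5 V; loaded: 25.0 V

Open-circuit: V = 26.5 × 95.4/(3.90 + 95.4) = 25.5 V.
With the load, R2 becomes R2‖R_L = 63.06 kΩ, so V = 26.5 × 63.06/66.96 = 25.0 V.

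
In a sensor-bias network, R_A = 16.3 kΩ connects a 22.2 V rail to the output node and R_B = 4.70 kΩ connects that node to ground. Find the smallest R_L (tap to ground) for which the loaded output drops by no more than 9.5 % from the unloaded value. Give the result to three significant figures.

R_L(min) ≈ 34.8 kΩ

Output resistance R_th = R_A‖R_B = (16.3 × 4.70)/21.00 = 3.648 kΩ.
The fractional drop is R_th/(R_th + R_L); requiring this ≤ 0.0950 gives R_L ≥ R_th(1/0.0950 − 1) = 3.648 × 9.526 = 34.8 kΩ.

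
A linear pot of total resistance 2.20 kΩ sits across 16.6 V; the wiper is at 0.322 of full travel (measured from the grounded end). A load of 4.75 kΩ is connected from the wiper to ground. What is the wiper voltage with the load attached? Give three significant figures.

The wiper splits the pot into (1−α)R = 1492 Ω above and αR = 708.4 Ω below.
Lower section ‖ load = 616.5 Ω.
V_wiper = 16.6 × 616.5/(1492 + 616.5) = 4.85 V.

V ≈ 4.85 V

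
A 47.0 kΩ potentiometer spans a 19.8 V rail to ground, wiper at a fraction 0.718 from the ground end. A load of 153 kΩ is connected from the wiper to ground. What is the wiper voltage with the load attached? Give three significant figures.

V ≈ 13.4 V

The wiper splits the pot into (1−α)R = 13.25 kΩ above and αR = 33.75 kΩ below.
Lower section ‖ load = 27.65 kΩ.
V_wiper = 19.8 × 27.65/(13.25 + 27.65) = 13.4 V.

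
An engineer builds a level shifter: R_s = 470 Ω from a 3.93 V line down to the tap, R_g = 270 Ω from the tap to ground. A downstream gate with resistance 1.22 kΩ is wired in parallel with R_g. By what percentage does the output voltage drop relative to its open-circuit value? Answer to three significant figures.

12.3 %

Unloaded V = 3.93 × 270/740.0 = 1.4339 V.
Loaded: R_g‖R_L = 221.1 Ω, giving V = 3.93 × 221.1/691.1 = 1.2572 V.
Drop = (1.4339 − 1.2572) / 1.4339 = 12.3 %.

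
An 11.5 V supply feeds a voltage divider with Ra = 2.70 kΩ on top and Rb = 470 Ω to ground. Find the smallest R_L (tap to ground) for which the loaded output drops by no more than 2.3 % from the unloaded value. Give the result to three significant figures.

Output resistance R_th = Ra‖Rb = (2700 × 470)/3170 = 400.3 Ω.
The fractional drop is R_th/(R_th + R_L); requiring this ≤ 0.0230 gives R_L ≥ R_th(1/0.0230 − 1) = 400.3 × 42.48 = 17.0 kΩ.

R_L(min) ≈ 17.0 kΩ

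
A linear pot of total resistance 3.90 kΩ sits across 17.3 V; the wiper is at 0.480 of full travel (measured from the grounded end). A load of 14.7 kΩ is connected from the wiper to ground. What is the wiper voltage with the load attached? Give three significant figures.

V ≈ 7.79 V

The wiper splits the pot into (1−α)R = 2.028 kΩ above and αR = 1.872 kΩ below.
Lower section ‖ load = 1.661 kΩ.
V_wiper = 17.3 × 1.661/(2.028 + 1.661) = 7.79 V.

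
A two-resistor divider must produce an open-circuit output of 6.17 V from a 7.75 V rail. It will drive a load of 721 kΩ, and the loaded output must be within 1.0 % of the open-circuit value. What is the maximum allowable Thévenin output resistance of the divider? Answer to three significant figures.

R_th ≤ 7.28 kΩ

Loading drop = R_th/(R_th + R_L) ≤ 0.0100, so R_th ≤ R_L · ε/(1−ε) = 721 kΩ × 0.0100/0.9900 = 7.28 kΩ.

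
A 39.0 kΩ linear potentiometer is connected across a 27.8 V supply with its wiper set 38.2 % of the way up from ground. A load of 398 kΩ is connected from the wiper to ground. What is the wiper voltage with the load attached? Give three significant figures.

The wiper splits the pot into (1−α)R = 24.10 kΩ above and αR = 14.90 kΩ below.
Lower section ‖ load = 14.36 kΩ.
V_wiper = 27.8 × 14.36/(24.10 + 14.36) = 10.4 V.

V ≈ 10.4 V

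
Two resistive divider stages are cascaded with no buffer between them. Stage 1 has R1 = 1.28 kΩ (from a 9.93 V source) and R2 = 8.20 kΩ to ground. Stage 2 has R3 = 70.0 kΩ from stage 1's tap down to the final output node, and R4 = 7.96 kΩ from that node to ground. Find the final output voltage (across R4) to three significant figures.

V_out ≈ 0.865 V

Stage 2 presents R3+R4 = 77.96 kΩ as a load on stage 1's tap.
Stage 1's lower leg becomes R2‖(R3+R4) = 7.420 kΩ, so V_mid = 9.93 × 7.420/8.700 = 8.469 V.
Stage 2 is itself unloaded: V_out = V_mid × R4/(R3+R4) = 8.469 × 7.96/77.96 = 0.865 V.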